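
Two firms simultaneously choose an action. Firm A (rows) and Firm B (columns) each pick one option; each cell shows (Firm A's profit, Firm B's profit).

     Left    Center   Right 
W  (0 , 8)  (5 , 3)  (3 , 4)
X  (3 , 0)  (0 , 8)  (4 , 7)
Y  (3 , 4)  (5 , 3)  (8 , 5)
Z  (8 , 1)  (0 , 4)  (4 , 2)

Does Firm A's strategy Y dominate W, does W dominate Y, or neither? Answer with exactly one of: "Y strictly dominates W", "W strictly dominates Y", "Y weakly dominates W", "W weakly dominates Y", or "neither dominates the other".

Compare Y to W across every action of Firm B: Left: 3>0, Center: 5=5, Right: 8>3.
Y is at least as good everywhere and strictly better somewhere (tied only at Center), so Y weakly but not strictly dominates W.

Y weakly dominates W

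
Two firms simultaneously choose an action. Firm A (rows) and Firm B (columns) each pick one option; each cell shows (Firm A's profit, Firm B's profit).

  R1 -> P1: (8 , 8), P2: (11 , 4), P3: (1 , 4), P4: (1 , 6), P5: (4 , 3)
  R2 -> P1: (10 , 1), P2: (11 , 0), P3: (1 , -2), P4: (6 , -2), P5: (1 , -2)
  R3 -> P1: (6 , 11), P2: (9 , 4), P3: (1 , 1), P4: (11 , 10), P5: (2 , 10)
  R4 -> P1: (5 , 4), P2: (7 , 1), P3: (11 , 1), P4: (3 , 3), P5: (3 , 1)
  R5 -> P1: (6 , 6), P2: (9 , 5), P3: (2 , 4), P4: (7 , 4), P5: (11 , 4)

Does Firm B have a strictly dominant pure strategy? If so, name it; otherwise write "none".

P1

P1 vs P2: R1: 8>4, R2: 1>0, R3: 11>4, R4: 4>1, R5: 6>5.
P1 vs P3: R1: 8>4, R2: 1>-2, R3: 11>1, R4: 4>1, R5: 6>4.
P1 vs P4: R1: 8>6, R2: 1>-2, R3: 11>10, R4: 4>3, R5: 6>4.
P1 vs P5: R1: 8>3, R2: 1>-2, R3: 11>10, R4: 4>1, R5: 6>4.
P1 strictly beats every other strategy against every opponent action, so it is strictly dominant.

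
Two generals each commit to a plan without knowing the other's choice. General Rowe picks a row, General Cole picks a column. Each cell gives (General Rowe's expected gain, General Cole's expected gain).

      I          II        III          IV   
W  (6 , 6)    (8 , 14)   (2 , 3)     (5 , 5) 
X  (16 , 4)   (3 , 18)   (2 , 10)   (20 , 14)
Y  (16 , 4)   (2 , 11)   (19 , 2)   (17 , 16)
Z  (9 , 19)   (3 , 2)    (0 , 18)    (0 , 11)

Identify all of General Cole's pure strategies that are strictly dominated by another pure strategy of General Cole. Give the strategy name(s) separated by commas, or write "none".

I is not dominated — it holds its own against II at Z (19>2); III at W (6>3); IV at W (6>5).
Nothing dominates II: I at W (14>6); III at W (14>3); IV at W (14>5).
III is not dominated — it holds its own against I at X (10>4); II at Z (18>2); IV at Z (18>11).
Nothing dominates IV: I at X (14>4); II at Y (16>11); III at W (5>3).

none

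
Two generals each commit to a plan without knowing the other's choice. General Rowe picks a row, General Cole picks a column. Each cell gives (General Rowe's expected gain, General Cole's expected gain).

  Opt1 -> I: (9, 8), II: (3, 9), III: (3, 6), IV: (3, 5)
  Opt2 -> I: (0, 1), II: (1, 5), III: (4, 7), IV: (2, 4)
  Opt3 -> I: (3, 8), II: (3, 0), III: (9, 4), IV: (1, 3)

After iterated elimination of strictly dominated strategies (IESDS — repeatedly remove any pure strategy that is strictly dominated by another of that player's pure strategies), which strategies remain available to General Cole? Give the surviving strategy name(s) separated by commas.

I, II

General Cole's strategy IV is strictly dominated by III (Opt1: 6>5, Opt2: 7>4, Opt3: 4>3) and is removed.
General Rowe's strategy Opt2 is strictly dominated by Opt3 (I: 3>0, II: 3>1, III: 9>4) and is removed.
Column III is eliminated: I beats it against every remaining row (Opt1: 8>6, Opt3: 8>4).
Among the remaining strategies, none is strictly dominated by another pure strategy of the same player, so the elimination stops.
Surviving strategies — General Rowe: {Opt1, Opt3}; General Cole: {I, II}.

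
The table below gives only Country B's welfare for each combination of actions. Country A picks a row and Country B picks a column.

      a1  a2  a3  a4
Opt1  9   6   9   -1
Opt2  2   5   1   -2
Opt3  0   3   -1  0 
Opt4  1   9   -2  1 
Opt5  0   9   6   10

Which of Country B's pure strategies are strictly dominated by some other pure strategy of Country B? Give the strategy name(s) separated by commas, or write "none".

none

a1: no other strategy beats it everywhere (a2 at Opt1 (9>6); a3 at Opt1 (9=9); a4 at Opt1 (9>-1)).
a2: no other strategy beats it everywhere (a1 at Opt2 (5>2); a3 at Opt2 (5>1); a4 at Opt1 (6>-1)).
Nothing dominates a3: a1 at Opt1 (9=9); a2 at Opt1 (9>6); a4 at Opt1 (9>-1).
Nothing dominates a4: a1 at Opt3 (0=0); a2 at Opt5 (10>9); a3 at Opt3 (0>-1).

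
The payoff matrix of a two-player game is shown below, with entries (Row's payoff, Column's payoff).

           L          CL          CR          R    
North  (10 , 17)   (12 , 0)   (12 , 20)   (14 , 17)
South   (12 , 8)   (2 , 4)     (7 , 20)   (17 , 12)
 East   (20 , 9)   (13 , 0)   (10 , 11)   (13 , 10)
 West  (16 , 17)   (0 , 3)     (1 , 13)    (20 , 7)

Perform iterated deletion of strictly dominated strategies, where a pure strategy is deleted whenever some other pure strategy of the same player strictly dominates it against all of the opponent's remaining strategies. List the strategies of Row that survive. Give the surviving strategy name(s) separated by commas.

North

Column's strategy CL is strictly dominated by L (North: 17>0, South: 8>4, East: 9>0, West: 17>3) and is removed.
For Column, CR strictly dominates R on the remaining rows (North: 20>17, South: 20>12, East: 11>10, West: 13>7); eliminate R.
Row's strategy South is strictly dominated by East (L: 20>12, CR: 10>7) and is removed.
For Row, East strictly dominates West on the remaining columns (L: 20>16, CR: 10>1); eliminate West.
For Column, CR strictly dominates L on the remaining rows (North: 20>17, East: 11>9); eliminate L.
Row's strategy East is strictly dominated by North (CR: 12>10) and is removed.
Among the remaining strategies, none is strictly dominated by another pure strategy of the same player, so the elimination stops.
Surviving strategies — Row: {North}; Column: {CR}.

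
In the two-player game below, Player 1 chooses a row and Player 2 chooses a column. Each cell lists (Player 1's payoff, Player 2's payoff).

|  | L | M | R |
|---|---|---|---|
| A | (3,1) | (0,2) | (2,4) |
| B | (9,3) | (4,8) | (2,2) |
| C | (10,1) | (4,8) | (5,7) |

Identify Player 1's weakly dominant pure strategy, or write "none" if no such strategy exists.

C

C vs A: L: 10>3, M: 4>0, R: 5>2.
C vs B: L: 10>9, M: 4=4, R: 5>2.
C is at least as good as every other strategy against every opponent action, so it is weakly dominant.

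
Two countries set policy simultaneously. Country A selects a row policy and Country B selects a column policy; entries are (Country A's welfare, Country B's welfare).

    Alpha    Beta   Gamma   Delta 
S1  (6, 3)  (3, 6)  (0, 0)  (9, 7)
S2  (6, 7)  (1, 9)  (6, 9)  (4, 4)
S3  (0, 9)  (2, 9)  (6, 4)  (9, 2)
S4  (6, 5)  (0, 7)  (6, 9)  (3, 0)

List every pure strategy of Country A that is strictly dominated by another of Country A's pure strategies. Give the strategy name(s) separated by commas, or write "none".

none

S1 is not dominated — it holds its own against S2 at Alpha (6=6); S3 at Alpha (6>0); S4 at Alpha (6=6).
S2: no other strategy beats it everywhere (S1 at Alpha (6=6); S3 at Alpha (6>0); S4 at Alpha (6=6)).
Nothing dominates S3: S1 at Gamma (6>0); S2 at Beta (2>1); S4 at Beta (2>0).
Nothing dominates S4: S1 at Alpha (6=6); S2 at Alpha (6=6); S3 at Alpha (6>0).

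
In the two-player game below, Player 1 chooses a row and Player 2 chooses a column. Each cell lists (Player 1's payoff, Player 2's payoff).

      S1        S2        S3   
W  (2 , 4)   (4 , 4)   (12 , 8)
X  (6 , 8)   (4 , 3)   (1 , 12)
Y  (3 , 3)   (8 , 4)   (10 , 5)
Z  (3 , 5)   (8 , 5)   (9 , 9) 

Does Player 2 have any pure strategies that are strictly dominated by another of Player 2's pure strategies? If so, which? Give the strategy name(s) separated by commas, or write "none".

S1, S2

S1 is strictly dominated by S3 (W: 8>4, X: 12>8, Y: 5>3, Z: 9>5).
S3 strictly dominates S2 — W: 8>4, X: 12>3, Y: 5>4, Z: 9>5.
S3: no other strategy beats it everywhere (S1 at W (8>4); S2 at W (8>4)).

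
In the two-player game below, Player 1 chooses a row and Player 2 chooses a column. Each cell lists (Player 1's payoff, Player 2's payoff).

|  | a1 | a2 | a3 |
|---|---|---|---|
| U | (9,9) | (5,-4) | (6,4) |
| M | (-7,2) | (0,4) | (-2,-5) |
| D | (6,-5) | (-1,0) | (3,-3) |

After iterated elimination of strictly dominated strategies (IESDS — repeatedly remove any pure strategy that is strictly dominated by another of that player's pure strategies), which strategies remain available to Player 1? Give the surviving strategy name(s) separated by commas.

For Player 1, U strictly dominates M on the remaining columns (a1: 9>-7, a2: 5>0, a3: 6>-2); eliminate M.
For Player 1, U strictly dominates D on the remaining columns (a1: 9>6, a2: 5>-1, a3: 6>3); eliminate D.
Player 2's strategy a2 is strictly dominated by a1 (U: 9>-4) and is removed.
Column a3 is eliminated: a1 beats it against every remaining row (U: 9>4).
Among the remaining strategies, none is strictly dominated by another pure strategy of the same player, so the elimination stops.
Surviving strategies — Player 1: {U}; Player 2: {a1}.

U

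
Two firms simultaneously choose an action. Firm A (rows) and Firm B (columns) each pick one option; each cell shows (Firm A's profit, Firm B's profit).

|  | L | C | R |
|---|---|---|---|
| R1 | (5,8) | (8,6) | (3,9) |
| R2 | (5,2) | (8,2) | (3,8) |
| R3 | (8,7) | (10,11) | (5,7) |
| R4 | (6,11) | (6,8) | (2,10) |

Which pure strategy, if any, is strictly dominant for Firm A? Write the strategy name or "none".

R3

R3 vs R1: L: 8>5, C: 10>8, R: 5>3.
R3 vs R2: L: 8>5, C: 10>8, R: 5>3.
R3 vs R4: L: 8>6, C: 10>6, R: 5>2.
R3 strictly beats every other strategy against every opponent action, so it is strictly dominant.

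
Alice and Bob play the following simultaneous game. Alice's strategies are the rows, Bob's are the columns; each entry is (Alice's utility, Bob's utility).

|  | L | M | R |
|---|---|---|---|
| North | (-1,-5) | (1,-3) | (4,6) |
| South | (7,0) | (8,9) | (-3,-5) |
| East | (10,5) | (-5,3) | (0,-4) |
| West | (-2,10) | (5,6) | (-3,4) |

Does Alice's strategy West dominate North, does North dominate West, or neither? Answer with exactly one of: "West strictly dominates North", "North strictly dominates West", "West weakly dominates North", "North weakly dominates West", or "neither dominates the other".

West's payoffs vs North's, by Bob's action — L: -2<-1, M: 5>1, R: -3<4.
West does better at M but worse at L, R; neither strategy dominates the other.

neither dominates the other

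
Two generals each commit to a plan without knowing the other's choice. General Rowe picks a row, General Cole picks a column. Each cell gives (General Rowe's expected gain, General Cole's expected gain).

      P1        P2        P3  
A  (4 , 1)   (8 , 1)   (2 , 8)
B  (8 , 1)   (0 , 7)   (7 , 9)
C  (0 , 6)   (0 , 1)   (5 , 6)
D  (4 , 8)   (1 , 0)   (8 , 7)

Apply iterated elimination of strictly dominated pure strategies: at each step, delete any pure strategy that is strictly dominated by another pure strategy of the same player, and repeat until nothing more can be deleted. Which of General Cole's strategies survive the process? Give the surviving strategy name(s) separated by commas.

For General Rowe, D strictly dominates C on the remaining columns (P1: 4>0, P2: 1>0, P3: 8>5); eliminate C.
For General Cole, P3 strictly dominates P2 on the remaining rows (A: 8>1, B: 9>7, D: 7>0); eliminate P2.
Row A is eliminated: B beats it against every remaining column (P1: 8>4, P3: 7>2).
Among the remaining strategies, none is strictly dominated by another pure strategy of the same player, so the elimination stops.
Surviving strategies — General Rowe: {B, D}; General Cole: {P1, P3}.

P1, P3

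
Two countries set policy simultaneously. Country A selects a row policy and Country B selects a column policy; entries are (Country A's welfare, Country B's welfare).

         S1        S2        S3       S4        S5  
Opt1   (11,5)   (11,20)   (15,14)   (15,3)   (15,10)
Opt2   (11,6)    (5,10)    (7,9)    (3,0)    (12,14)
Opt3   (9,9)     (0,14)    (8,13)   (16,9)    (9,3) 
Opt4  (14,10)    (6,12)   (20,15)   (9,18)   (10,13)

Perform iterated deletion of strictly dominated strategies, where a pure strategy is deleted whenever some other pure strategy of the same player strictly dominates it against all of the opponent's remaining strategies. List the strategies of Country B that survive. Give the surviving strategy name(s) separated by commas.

S2, S3, S4

For Country B, S2 strictly dominates S1 on the remaining rows (Opt1: 20>5, Opt2: 10>6, Opt3: 14>9, Opt4: 12>10); eliminate S1.
Country A's strategy Opt2 is strictly dominated by Opt1 (S2: 11>5, S3: 15>7, S4: 15>3, S5: 15>12) and is removed.
Column S5 is eliminated: S3 beats it against every remaining row (Opt1: 14>10, Opt3: 13>3, Opt4: 15>13).
Among the remaining strategies, none is strictly dominated by another pure strategy of the same player, so the elimination stops.
Surviving strategies — Country A: {Opt1, Opt3, Opt4}; Country B: {S2, S3, S4}.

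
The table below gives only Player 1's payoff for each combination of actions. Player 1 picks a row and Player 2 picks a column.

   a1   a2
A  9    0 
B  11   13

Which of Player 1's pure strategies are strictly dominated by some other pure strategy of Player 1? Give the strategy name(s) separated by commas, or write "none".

A: dominated, since B does at least as well everywhere (a1: 11>9, a2: 13>0).
B is not dominated — it holds its own against A at a1 (11>9).

A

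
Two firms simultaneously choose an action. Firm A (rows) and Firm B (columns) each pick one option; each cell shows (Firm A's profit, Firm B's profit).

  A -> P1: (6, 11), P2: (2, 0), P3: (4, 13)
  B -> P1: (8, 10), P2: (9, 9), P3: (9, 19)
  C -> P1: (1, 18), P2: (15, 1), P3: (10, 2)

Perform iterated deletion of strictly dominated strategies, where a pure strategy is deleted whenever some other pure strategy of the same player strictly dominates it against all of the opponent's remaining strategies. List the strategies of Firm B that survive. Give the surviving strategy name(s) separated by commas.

P1, P3

Row A is eliminated: B beats it against every remaining column (P1: 8>6, P2: 9>2, P3: 9>4).
For Firm B, P1 strictly dominates P2 on the remaining rows (B: 10>9, C: 18>1); eliminate P2.
Among the remaining strategies, none is strictly dominated by another pure strategy of the same player, so the elimination stops.
Surviving strategies — Firm A: {B, C}; Firm B: {P1, P3}.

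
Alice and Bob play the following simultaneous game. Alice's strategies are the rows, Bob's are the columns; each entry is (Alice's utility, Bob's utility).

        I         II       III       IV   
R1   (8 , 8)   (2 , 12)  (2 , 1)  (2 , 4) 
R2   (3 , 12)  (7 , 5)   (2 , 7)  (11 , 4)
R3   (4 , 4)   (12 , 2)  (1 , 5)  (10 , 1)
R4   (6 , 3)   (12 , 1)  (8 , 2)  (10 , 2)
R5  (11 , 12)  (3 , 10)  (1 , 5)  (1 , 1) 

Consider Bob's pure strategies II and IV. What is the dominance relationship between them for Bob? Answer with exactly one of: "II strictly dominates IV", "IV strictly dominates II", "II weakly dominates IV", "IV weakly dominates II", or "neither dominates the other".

neither dominates the other

Compare II to IV across each choice by Alice: R1: 12>4, R2: 5>4, R3: 2>1, R4: 1<2, R5: 10>1.
II does better at R1, R2, R3, R5 but worse at R4; neither strategy dominates the other.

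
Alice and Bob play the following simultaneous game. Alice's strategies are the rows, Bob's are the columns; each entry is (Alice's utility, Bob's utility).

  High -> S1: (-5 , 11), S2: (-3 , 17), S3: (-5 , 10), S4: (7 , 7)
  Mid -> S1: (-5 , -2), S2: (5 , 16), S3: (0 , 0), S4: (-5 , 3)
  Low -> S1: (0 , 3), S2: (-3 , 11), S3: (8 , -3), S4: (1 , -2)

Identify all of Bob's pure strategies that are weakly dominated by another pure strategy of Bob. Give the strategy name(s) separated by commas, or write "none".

S1 is weakly dominated by S2 (High: 17>11, Mid: 16>-2, Low: 11>3).
S2: no other strategy beats it everywhere (S1 at High (17>11); S3 at High (17>10); S4 at High (17>7)).
S3 is weakly dominated by S2 (High: 17>10, Mid: 16>0, Low: 11>-3).
S2 weakly dominates S4 — High: 17>7, Mid: 16>3, Low: 11>-2.

S1, S3, S4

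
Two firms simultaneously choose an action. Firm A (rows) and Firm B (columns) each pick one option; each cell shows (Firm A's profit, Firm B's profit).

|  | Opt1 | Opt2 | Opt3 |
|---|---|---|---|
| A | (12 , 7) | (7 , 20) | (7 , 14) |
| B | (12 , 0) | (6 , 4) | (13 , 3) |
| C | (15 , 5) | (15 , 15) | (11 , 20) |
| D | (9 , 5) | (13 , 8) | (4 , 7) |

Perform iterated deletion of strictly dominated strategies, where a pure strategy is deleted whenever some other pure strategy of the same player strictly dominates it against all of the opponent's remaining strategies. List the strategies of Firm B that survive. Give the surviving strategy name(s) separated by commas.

Opt2, Opt3

For Firm A, C strictly dominates A on the remaining columns (Opt1: 15>12, Opt2: 15>7, Opt3: 11>7); eliminate A.
For Firm A, C strictly dominates D on the remaining columns (Opt1: 15>9, Opt2: 15>13, Opt3: 11>4); eliminate D.
For Firm B, Opt2 strictly dominates Opt1 on the remaining rows (B: 4>0, C: 15>5); eliminate Opt1.
Among the remaining strategies, none is strictly dominated by another pure strategy of the same player, so the elimination stops.
Surviving strategies — Firm A: {B, C}; Firm B: {Opt2, Opt3}.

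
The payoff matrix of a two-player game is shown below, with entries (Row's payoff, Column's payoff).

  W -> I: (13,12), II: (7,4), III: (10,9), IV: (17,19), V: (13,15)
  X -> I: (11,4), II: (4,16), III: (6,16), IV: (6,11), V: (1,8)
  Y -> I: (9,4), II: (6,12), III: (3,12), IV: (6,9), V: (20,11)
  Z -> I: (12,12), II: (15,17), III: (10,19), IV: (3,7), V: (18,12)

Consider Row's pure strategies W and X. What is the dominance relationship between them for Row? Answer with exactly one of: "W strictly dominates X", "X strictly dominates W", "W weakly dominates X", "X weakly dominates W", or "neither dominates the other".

W strictly dominates X

W's payoffs vs X's, by Column's action — I: 13>11, II: 7>4, III: 10>6, IV: 17>6, V: 13>1.
Every comparison favours W, so W strictly dominates X.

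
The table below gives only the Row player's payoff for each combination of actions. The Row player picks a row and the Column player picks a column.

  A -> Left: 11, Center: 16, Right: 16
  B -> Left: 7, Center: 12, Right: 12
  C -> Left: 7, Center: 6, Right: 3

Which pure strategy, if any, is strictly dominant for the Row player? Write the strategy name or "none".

A

A vs B: Left: 11>7, Center: 16>12, Right: 16>12.
A vs C: Left: 11>7, Center: 16>6, Right: 16>3.
A strictly beats every other strategy against every opponent action, so it is strictly dominant.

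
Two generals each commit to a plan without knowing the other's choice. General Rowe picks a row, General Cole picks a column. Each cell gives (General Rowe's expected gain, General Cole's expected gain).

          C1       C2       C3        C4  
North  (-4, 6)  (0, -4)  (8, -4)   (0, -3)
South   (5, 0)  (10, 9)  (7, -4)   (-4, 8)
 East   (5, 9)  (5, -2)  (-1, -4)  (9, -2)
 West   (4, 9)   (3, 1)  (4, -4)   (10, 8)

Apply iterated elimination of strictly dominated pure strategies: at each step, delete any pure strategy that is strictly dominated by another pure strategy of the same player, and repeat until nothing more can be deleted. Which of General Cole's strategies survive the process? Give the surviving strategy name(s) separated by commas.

C1, C2, C4

For General Cole, C1 strictly dominates C3 on the remaining rows (North: 6>-4, South: 0>-4, East: 9>-4, West: 9>-4); eliminate C3.
General Rowe's strategy North is strictly dominated by East (C1: 5>-4, C2: 5>0, C4: 9>0) and is removed.
Among the remaining strategies, none is strictly dominated by another pure strategy of the same player, so the elimination stops.
Surviving strategies — General Rowe: {South, East, West}; General Cole: {C1, C2, C4}.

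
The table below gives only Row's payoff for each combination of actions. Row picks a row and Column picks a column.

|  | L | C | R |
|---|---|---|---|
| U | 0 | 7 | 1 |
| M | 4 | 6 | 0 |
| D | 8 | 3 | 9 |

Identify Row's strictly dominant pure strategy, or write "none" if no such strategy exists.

U fails to dominate M at L (0<4).
M fails to dominate U at C (6<7).
D fails to dominate U at C (3<7).
No single strategy dominates all the others.

none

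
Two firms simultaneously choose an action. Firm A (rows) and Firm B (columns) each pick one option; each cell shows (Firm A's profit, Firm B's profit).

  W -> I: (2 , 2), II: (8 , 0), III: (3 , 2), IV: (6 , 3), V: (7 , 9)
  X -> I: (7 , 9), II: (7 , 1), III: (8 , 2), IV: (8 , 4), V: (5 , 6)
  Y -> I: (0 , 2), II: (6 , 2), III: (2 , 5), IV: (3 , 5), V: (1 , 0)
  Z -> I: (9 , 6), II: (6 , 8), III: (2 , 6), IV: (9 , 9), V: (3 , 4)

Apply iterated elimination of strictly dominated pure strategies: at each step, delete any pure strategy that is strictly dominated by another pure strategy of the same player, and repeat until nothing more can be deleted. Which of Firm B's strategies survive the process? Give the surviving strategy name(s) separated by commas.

I, IV, V

For Firm A, W strictly dominates Y on the remaining columns (I: 2>0, II: 8>6, III: 3>2, IV: 6>3, V: 7>1); eliminate Y.
Firm B's strategy II is strictly dominated by IV (W: 3>0, X: 4>1, Z: 9>8) and is removed.
Column III is eliminated: IV beats it against every remaining row (W: 3>2, X: 4>2, Z: 9>6).
Among the remaining strategies, none is strictly dominated by another pure strategy of the same player, so the elimination stops.
Surviving strategies — Firm A: {W, X, Z}; Firm B: {I, IV, V}.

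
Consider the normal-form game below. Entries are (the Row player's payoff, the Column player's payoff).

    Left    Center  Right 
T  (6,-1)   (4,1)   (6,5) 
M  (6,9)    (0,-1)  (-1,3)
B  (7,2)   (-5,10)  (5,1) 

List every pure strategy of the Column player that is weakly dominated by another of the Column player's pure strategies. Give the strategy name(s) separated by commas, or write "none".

Left: no other strategy beats it everywhere (Center at M (9>-1); Right at M (9>3)).
Center: no other strategy beats it everywhere (Left at T (1>-1); Right at B (10>1)).
Right: no other strategy beats it everywhere (Left at T (5>-1); Center at T (5>1)).

none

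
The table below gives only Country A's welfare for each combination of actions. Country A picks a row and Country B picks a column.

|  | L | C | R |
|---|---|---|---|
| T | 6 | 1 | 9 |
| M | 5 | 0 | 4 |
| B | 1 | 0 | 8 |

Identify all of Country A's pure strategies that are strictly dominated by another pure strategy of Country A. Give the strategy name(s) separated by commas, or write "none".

M, B

T is not dominated — it holds its own against M at L (6>5); B at L (6>1).
T strictly dominates M — L: 6>5, C: 1>0, R: 9>4.
B is strictly dominated by T (L: 6>1, C: 1>0, R: 9>8).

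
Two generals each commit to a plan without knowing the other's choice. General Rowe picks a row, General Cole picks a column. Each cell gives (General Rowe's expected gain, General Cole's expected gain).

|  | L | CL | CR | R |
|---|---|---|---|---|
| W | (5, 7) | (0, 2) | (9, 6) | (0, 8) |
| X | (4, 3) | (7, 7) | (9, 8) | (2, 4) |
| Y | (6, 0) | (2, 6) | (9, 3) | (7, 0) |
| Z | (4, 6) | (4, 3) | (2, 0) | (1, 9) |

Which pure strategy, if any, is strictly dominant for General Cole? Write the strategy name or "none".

none

L fails to dominate CL at X (3<7).
CL fails to dominate L at W (2<7).
CR fails to dominate L at W (6<7).
R fails to dominate L at Y (0=0).
No single strategy dominates all the others.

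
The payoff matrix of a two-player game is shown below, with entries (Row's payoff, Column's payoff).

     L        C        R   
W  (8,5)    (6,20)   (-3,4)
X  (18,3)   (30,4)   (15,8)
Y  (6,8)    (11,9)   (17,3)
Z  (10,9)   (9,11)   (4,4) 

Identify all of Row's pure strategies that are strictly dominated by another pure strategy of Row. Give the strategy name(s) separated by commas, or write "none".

W, Z

W is strictly dominated by X (L: 18>8, C: 30>6, R: 15>-3).
Nothing dominates X: W at L (18>8); Y at L (18>6); Z at L (18>10).
Nothing dominates Y: W at C (11>6); X at R (17>15); Z at C (11>9).
Z: dominated, since X does at least as well everywhere (L: 18>10, C: 30>9, R: 15>4).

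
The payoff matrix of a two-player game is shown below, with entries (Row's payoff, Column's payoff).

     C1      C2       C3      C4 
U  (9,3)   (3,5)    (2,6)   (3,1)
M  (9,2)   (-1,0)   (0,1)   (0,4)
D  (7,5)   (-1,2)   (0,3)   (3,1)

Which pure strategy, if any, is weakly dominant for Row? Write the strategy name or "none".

U

U vs M: C1: 9=9, C2: 3>-1, C3: 2>0, C4: 3>0.
U vs D: C1: 9>7, C2: 3>-1, C3: 2>0, C4: 3=3.
U is at least as good as every other strategy against every opponent action, so it is weakly dominant.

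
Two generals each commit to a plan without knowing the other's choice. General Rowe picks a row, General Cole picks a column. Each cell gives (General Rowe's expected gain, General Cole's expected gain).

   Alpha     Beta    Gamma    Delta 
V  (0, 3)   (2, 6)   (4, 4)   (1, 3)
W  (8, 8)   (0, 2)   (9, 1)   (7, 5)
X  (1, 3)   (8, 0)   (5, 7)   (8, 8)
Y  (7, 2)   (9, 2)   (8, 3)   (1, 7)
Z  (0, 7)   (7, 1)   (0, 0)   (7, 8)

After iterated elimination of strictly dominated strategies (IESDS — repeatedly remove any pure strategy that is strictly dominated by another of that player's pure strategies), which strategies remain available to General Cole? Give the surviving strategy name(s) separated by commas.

Row V is eliminated: X beats it against every remaining column (Alpha: 1>0, Beta: 8>2, Gamma: 5>4, Delta: 8>1).
General Rowe's strategy Z is strictly dominated by X (Alpha: 1>0, Beta: 8>7, Gamma: 5>0, Delta: 8>7) and is removed.
General Cole's strategy Beta is strictly dominated by Delta (W: 5>2, X: 8>0, Y: 7>2) and is removed.
Row Y is eliminated: W beats it against every remaining column (Alpha: 8>7, Gamma: 9>8, Delta: 7>1).
Column Gamma is eliminated: Delta beats it against every remaining row (W: 5>1, X: 8>7).
Among the remaining strategies, none is strictly dominated by another pure strategy of the same player, so the elimination stops.
Surviving strategies — General Rowe: {W, X}; General Cole: {Alpha, Delta}.

Alpha, Delta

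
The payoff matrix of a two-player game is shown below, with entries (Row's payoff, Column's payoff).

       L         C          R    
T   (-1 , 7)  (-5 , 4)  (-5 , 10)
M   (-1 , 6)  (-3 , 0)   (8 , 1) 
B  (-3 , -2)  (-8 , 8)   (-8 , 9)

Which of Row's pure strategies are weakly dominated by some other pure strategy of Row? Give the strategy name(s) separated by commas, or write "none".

T, B

M weakly dominates T — L: -1=-1, C: -3>-5, R: 8>-5.
Nothing dominates M: T at C (-3>-5); B at L (-1>-3).
B is weakly dominated by T (L: -1>-3, C: -5>-8, R: -5>-8).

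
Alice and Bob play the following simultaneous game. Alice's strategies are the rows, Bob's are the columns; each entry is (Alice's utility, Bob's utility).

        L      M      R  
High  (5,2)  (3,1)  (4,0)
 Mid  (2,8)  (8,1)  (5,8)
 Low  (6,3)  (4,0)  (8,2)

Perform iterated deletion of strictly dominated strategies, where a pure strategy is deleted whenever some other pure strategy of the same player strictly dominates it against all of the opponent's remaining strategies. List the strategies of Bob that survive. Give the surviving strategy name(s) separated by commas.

Alice's strategy High is strictly dominated by Low (L: 6>5, M: 4>3, R: 8>4) and is removed.
Column M is eliminated: L beats it against every remaining row (Mid: 8>1, Low: 3>0).
Alice's strategy Mid is strictly dominated by Low (L: 6>2, R: 8>5) and is removed.
For Bob, L strictly dominates R on the remaining rows (Low: 3>2); eliminate R.
Among the remaining strategies, none is strictly dominated by another pure strategy of the same player, so the elimination stops.
Surviving strategies — Alice: {Low}; Bob: {L}.

L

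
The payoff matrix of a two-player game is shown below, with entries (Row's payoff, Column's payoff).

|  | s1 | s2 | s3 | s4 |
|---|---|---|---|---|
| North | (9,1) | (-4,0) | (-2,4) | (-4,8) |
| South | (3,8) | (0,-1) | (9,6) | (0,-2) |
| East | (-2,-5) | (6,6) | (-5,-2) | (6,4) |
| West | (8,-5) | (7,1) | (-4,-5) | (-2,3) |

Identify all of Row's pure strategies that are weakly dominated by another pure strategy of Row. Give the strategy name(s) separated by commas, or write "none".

North: no other strategy beats it everywhere (South at s1 (9>3); East at s1 (9>-2); West at s1 (9>8)).
South: no other strategy beats it everywhere (North at s2 (0>-4); East at s1 (3>-2); West at s3 (9>-4)).
Nothing dominates East: North at s2 (6>-4); South at s2 (6>0); West at s4 (6>-2).
West: no other strategy beats it everywhere (North at s2 (7>-4); South at s1 (8>3); East at s1 (8>-2)).

none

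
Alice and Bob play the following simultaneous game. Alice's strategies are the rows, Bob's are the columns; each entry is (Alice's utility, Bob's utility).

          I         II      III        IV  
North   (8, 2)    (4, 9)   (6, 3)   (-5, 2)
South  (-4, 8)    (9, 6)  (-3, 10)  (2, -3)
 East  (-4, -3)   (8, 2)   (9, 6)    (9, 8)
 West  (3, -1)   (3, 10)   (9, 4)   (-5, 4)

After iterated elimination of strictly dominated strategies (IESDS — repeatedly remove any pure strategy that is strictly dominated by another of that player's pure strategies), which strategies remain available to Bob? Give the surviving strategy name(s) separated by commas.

II, III, IV

Column I is eliminated: III beats it against every remaining row (North: 3>2, South: 10>8, East: 6>-3, West: 4>-1).
Alice's strategy North is strictly dominated by East (II: 8>4, III: 9>6, IV: 9>-5) and is removed.
Among the remaining strategies, none is strictly dominated by another pure strategy of the same player, so the elimination stops.
Surviving strategies — Alice: {South, East, West}; Bob: {II, III, IV}.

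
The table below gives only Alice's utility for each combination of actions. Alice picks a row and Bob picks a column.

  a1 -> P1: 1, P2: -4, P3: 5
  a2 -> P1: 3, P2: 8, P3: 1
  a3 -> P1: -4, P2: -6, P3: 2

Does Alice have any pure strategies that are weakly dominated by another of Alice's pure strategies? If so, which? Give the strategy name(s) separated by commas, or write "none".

a1: no other strategy beats it everywhere (a2 at P3 (5>1); a3 at P1 (1>-4)).
a2: no other strategy beats it everywhere (a1 at P1 (3>1); a3 at P1 (3>-4)).
a3 is weakly dominated by a1 (P1: 1>-4, P2: -4>-6, P3: 5>2).

a3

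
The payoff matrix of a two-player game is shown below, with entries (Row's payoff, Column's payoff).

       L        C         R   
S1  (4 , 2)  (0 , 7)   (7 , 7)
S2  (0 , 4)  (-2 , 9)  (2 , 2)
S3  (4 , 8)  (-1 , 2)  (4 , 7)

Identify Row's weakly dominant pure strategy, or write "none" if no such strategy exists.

S1

S1 vs S2: L: 4>0, C: 0>-2, R: 7>2.
S1 vs S3: L: 4=4, C: 0>-1, R: 7>4.
S1 is at least as good as every other strategy against every opponent action, so it is weakly dominant.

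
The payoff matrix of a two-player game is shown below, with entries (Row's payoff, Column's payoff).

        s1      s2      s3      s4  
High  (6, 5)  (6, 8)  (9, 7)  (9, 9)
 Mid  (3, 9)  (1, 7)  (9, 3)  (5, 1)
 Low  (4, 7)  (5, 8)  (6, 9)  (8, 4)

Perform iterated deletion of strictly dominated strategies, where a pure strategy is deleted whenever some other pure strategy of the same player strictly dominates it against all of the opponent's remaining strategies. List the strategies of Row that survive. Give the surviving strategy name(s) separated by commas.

High

For Row, High strictly dominates Low on the remaining columns (s1: 6>4, s2: 6>5, s3: 9>6, s4: 9>8); eliminate Low.
For Column, s2 strictly dominates s3 on the remaining rows (High: 8>7, Mid: 7>3); eliminate s3.
For Row, High strictly dominates Mid on the remaining columns (s1: 6>3, s2: 6>1, s4: 9>5); eliminate Mid.
For Column, s2 strictly dominates s1 on the remaining rows (High: 8>5); eliminate s1.
Column s2 is eliminated: s4 beats it against every remaining row (High: 9>8).
Among the remaining strategies, none is strictly dominated by another pure strategy of the same player, so the elimination stops.
Surviving strategies — Row: {High}; Column: {s4}.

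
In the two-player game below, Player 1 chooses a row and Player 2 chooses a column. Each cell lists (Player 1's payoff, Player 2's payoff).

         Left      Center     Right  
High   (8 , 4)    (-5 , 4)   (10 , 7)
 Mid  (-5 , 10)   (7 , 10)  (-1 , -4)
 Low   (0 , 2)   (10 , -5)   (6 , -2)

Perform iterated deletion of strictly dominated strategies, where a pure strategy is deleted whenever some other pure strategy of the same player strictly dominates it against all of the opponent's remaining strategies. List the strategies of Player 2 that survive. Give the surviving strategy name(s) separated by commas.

Right

Row Mid is eliminated: Low beats it against every remaining column (Left: 0>-5, Center: 10>7, Right: 6>-1).
Player 2's strategy Center is strictly dominated by Right (High: 7>4, Low: -2>-5) and is removed.
Player 1's strategy Low is strictly dominated by High (Left: 8>0, Right: 10>6) and is removed.
Player 2's strategy Left is strictly dominated by Right (High: 7>4) and is removed.
Among the remaining strategies, none is strictly dominated by another pure strategy of the same player, so the elimination stops.
Surviving strategies — Player 1: {High}; Player 2: {Right}.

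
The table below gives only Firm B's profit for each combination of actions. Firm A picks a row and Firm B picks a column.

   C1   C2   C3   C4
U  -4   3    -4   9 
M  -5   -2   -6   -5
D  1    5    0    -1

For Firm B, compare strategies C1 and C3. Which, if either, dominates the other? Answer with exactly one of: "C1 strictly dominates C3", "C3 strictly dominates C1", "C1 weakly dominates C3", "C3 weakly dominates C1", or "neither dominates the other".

Compare C1 to C3 across each opponent action: U: -4=-4, M: -5>-6, D: 1>0.
C1 is at least as good everywhere and strictly better somewhere (tied only at U), so C1 weakly but not strictly dominates C3.

C1 weakly dominates C3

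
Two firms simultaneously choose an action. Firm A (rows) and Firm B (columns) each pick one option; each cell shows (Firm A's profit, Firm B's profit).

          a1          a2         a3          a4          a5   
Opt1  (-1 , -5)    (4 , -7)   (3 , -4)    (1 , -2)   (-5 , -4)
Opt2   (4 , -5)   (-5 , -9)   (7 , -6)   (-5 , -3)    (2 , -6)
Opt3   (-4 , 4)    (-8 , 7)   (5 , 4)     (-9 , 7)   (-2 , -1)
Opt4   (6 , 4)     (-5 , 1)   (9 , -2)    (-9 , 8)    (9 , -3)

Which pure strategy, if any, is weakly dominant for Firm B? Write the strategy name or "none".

a4

a4 vs a1: Opt1: -2>-5, Opt2: -3>-5, Opt3: 7>4, Opt4: 8>4.
a4 vs a2: Opt1: -2>-7, Opt2: -3>-9, Opt3: 7=7, Opt4: 8>1.
a4 vs a3: Opt1: -2>-4, Opt2: -3>-6, Opt3: 7>4, Opt4: 8>-2.
a4 vs a5: Opt1: -2>-4, Opt2: -3>-6, Opt3: 7>-1, Opt4: 8>-3.
a4 is at least as good as every other strategy against every opponent action, so it is weakly dominant.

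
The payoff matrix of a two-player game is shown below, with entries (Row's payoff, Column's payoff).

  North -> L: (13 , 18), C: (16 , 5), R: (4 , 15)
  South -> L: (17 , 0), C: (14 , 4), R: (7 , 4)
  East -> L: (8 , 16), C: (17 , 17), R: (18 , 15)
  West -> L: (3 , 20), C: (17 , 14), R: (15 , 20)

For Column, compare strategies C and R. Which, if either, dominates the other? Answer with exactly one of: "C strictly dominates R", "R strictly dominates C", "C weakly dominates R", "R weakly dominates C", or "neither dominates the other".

neither dominates the other

Compare C to R across every action of Row: North: 5<15, South: 4=4, East: 17>15, West: 14<20.
C does better at East but worse at North, West; neither strategy dominates the other.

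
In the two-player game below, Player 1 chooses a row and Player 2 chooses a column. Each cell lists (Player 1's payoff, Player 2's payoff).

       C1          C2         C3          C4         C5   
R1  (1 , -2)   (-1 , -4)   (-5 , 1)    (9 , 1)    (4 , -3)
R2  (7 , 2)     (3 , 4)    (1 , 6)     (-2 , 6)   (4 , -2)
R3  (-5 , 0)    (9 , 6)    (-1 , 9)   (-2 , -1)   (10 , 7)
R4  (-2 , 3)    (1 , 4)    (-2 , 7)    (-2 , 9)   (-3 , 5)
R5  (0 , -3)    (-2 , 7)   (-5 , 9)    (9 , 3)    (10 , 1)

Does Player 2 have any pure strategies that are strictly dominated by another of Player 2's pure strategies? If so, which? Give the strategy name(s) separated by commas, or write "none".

C1, C2, C5

C1 is strictly dominated by C3 (R1: 1>-2, R2: 6>2, R3: 9>0, R4: 7>3, R5: 9>-3).
C3 strictly dominates C2 — R1: 1>-4, R2: 6>4, R3: 9>6, R4: 7>4, R5: 9>7.
C3: no other strategy beats it everywhere (C1 at R1 (1>-2); C2 at R1 (1>-4); C4 at R1 (1=1); C5 at R1 (1>-3)).
C4: no other strategy beats it everywhere (C1 at R1 (1>-2); C2 at R1 (1>-4); C3 at R1 (1=1); C5 at R1 (1>-3)).
C3 strictly dominates C5 — R1: 1>-3, R2: 6>-2, R3: 9>7, R4: 7>5, R5: 9>1.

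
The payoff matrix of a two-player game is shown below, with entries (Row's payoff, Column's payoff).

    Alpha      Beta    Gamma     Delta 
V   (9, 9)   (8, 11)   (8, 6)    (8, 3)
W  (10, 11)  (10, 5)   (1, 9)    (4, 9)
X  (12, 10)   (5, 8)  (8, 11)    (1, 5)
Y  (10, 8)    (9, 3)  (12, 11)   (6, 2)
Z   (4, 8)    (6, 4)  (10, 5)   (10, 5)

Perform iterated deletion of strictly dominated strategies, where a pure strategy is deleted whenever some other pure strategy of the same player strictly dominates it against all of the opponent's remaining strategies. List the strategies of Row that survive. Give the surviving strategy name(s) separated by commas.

Y

Column's strategy Delta is strictly dominated by Alpha (V: 9>3, W: 11>9, X: 10>5, Y: 8>2, Z: 8>5) and is removed.
Row V is eliminated: Y beats it against every remaining column (Alpha: 10>9, Beta: 9>8, Gamma: 12>8).
For Row, Y strictly dominates Z on the remaining columns (Alpha: 10>4, Beta: 9>6, Gamma: 12>10); eliminate Z.
For Column, Alpha strictly dominates Beta on the remaining rows (W: 11>5, X: 10>8, Y: 8>3); eliminate Beta.
Row's strategy W is strictly dominated by X (Alpha: 12>10, Gamma: 8>1) and is removed.
Column Alpha is eliminated: Gamma beats it against every remaining row (X: 11>10, Y: 11>8).
Row's strategy X is strictly dominated by Y (Gamma: 12>8) and is removed.
Among the remaining strategies, none is strictly dominated by another pure strategy of the same player, so the elimination stops.
Surviving strategies — Row: {Y}; Column: {Gamma}.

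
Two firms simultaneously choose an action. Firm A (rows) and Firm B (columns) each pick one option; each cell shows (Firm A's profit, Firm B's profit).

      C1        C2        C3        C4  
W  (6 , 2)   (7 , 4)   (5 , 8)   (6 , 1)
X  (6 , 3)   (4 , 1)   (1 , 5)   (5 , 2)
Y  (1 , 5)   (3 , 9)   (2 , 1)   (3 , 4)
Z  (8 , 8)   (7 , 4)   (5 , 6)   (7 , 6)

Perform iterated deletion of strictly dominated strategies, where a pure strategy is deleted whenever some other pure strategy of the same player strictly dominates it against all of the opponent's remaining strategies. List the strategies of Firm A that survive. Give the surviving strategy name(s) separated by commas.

Firm A's strategy X is strictly dominated by Z (C1: 8>6, C2: 7>4, C3: 5>1, C4: 7>5) and is removed.
Firm A's strategy Y is strictly dominated by W (C1: 6>1, C2: 7>3, C3: 5>2, C4: 6>3) and is removed.
For Firm B, C3 strictly dominates C2 on the remaining rows (W: 8>4, Z: 6>4); eliminate C2.
Column C4 is eliminated: C1 beats it against every remaining row (W: 2>1, Z: 8>6).
Among the remaining strategies, none is strictly dominated by another pure strategy of the same player, so the elimination stops.
Surviving strategies — Firm A: {W, Z}; Firm B: {C1, C3}.

W, Z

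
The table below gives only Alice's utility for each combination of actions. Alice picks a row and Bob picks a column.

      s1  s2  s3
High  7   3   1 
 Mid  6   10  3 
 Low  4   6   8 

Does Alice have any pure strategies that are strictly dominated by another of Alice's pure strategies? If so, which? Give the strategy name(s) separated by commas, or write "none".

Nothing dominates High: Mid at s1 (7>6); Low at s1 (7>4).
Nothing dominates Mid: High at s2 (10>3); Low at s1 (6>4).
Nothing dominates Low: High at s2 (6>3); Mid at s3 (8>3).

none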